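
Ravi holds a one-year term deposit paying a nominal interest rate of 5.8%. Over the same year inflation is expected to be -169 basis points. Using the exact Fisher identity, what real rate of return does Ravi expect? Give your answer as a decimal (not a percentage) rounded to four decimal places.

0.0762

By the Fisher identity, 1 + r = (1 + i)/(1 + π).
1 + r = 1.05800 / 0.98310 = 1.076188
r = 1.076188 − 1 = 7.6188%, i.e. 0.0762.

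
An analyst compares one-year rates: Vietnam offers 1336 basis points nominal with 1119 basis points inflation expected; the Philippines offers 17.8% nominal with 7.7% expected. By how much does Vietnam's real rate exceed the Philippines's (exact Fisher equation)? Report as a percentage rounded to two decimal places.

Vietnam: (1 + 0.1336)/(1 + 0.1119) − 1 = 1.9516%
The Philippines: (1 + 0.1780)/(1 + 0.0770) − 1 = 9.3779%
Differential = 1.9516% − 9.3779% = -7.4263% → -7.43%.

-7.43%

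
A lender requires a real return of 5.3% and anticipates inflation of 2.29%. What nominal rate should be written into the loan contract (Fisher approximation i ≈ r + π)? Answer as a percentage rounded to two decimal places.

i ≈ r + π = 5.3% + 2.29% = 7.59%.

7.59%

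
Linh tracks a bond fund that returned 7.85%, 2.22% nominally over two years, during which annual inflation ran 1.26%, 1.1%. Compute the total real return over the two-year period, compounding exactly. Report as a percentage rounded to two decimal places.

Compound the nominal returns: 1.0785 × 1.0222 = 1.102443.
Compound inflation: 1.0126 × 1.0110 = 1.023739.
Deflate: 1.102443 / 1.023739 = 1.076879.
Total real return = 1.076879 − 1 → 7.69%.

7.69%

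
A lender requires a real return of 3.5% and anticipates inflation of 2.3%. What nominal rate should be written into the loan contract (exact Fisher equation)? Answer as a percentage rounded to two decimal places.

5.88%

(1 + i) = (1 + r)(1 + π) = 1.03500 × 1.02300 = 1.058805
i = 1.058805 − 1, so the required nominal rate is 5.88%.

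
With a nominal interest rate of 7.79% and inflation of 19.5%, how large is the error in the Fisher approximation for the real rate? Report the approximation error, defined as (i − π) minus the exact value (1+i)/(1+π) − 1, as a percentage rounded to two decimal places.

Approximate: r ≈ 7.790% − 19.500% = -11.7100%
Exact: (1 + 0.0779)/(1 + 0.1950) − 1 = -9.7992%
Error = -11.7100% − (-9.7992%) = -1.9108% → -1.91%.

-1.91%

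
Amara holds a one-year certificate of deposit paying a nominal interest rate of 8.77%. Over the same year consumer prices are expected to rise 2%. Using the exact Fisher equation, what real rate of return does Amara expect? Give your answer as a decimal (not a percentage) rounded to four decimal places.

0.0664

By the Fisher equation, 1 + r = (1 + i)/(1 + π).
1 + r = 1.08770 / 1.02000 = 1.066373
r = 1.066373 − 1 = 6.6373%, i.e. 0.0664.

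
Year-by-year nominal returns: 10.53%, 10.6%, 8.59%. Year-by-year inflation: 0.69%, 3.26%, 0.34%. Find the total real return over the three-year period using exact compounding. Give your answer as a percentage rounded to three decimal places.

Nominal growth factor = 1.1053 × 1.1060 × 1.0859 = 1.327471
Price-level growth factor = 1.0069 × 1.0326 × 1.0034 = 1.043260
Real growth factor = 1.327471 / 1.043260 = 1.272426
Total real return = 1.272426 − 1 → 27.243%.

27.243%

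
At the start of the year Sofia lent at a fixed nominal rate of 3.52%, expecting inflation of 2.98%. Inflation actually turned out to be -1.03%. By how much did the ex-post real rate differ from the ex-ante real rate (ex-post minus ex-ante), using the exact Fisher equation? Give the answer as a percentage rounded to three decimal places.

Ex-ante: (1 + 0.0352)/(1 + 0.0298) − 1 = 0.5244%
Ex-post: (1 + 0.0352)/(1 − 0.0103) − 1 = 4.5974%
Difference (ex-post − ex-ante) = 4.0730% → 4.073%.

4.073%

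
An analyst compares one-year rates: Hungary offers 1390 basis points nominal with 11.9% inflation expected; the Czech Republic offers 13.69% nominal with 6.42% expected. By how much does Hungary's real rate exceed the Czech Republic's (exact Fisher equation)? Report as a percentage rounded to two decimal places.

Hungary: (1 + 0.1390)/(1 + 0.1190) − 1 = 1.7873%
The Czech Republic: (1 + 0.1369)/(1 + 0.0642) − 1 = 6.8314%
Differential = 1.7873% − 6.8314% = -5.0441% → -5.04%.

-5.04%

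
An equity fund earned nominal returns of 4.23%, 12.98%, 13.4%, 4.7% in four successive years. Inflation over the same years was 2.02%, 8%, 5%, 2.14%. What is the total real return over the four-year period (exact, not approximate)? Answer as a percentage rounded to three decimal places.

18.320%

Compound the nominal returns: 1.0423 × 1.1298 × 1.1340 × 1.0470 = 1.3981509.
Compound inflation: 1.0202 × 1.0800 × 1.0500 × 1.0214 = 1.1816646.
Deflate: 1.3981509 / 1.1816646 = 1.1832045.
Total real return = 1.1832045 − 1 → 18.320%.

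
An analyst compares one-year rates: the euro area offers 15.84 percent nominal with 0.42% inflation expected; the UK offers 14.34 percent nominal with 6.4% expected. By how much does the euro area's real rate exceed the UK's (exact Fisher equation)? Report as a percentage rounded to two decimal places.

7.89%

The euro area: (1 + 0.1584)/(1 + 0.0042) − 1 = 15.3555%
The UK: (1 + 0.1434)/(1 + 0.0640) − 1 = 7.4624%
Differential = 15.3555% − 7.4624% = 7.8931% → 7.89%.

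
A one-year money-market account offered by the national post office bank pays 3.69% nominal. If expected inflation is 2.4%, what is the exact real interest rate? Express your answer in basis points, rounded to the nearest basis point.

126 basis points

1 + r = 1.03690 / 1.02400 = 1.012598
r = 1.012598 − 1 = 1.2598%, i.e. 126 basis points.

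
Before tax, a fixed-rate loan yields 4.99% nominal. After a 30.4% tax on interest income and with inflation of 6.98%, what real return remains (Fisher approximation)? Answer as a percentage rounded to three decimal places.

-3.507%

After-tax nominal return = 4.99% × (1 − 0.304) = 3.47304%.
r ≈ 3.47304% − 6.98% → -3.507%.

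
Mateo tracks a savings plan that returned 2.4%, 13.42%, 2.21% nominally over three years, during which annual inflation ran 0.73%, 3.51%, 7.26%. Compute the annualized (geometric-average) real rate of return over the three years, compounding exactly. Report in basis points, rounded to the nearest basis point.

201 basis points

Nominal growth factor = 1.0240 × 1.1342 × 1.0221 = 1.18708820
Price-level growth factor = 1.0073 × 1.0351 × 1.0726 = 1.11835307
Real growth factor = 1.18708820 / 1.11835307 = 1.06146103
Annualized real rate = 1.06146103^(1/3) − 1 = 2.0081% → 201 basis points.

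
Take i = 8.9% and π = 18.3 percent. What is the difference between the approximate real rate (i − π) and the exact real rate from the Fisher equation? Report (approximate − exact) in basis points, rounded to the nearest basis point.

-145 basis points

Approximate: r ≈ 8.900% − 18.300% = -9.4000%
Exact: (1 + 0.0890)/(1 + 0.1830) − 1 = -7.9459%
Error = -9.4000% − (-7.9459%) = -1.4541% → -145 basis points.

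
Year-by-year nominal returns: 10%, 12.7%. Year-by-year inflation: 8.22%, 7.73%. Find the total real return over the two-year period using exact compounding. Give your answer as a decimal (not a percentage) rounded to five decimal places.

Nominal growth factor = 1.1000 × 1.1270 = 1.239700
Price-level growth factor = 1.0822 × 1.0773 = 1.165854
Real growth factor = 1.239700 / 1.165854 = 1.063341
Total real return = 1.063341 − 1 → 0.06334.

0.06334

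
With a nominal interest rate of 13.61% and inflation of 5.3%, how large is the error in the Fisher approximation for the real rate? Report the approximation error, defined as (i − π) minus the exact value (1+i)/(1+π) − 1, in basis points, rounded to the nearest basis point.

42 basis points

Approximate: r ≈ 13.610% − 5.300% = 8.3100%
Exact: (1 + 0.1361)/(1 + 0.0530) − 1 = 7.8917%
Error = 8.3100% − 7.8917% = 0.4183% → 42 basis points.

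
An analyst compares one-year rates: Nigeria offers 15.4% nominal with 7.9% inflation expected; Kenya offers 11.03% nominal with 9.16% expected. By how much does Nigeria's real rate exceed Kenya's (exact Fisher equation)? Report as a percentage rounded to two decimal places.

5.24%

Nigeria: (1 + 0.1540)/(1 + 0.0790) − 1 = 6.9509%
Kenya: (1 + 0.1103)/(1 + 0.0916) − 1 = 1.7131%
Differential = 6.9509% − 1.7131% = 5.2378% → 5.24%.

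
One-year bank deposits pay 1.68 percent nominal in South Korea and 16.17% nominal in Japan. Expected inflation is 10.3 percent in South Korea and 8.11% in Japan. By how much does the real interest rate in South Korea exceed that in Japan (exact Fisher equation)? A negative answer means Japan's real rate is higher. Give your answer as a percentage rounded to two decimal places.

South Korea: (1 + 0.0168)/(1 + 0.1030) − 1 = -7.8150%
Japan: (1 + 0.1617)/(1 + 0.0811) − 1 = 7.4554%
Differential = -7.8150% − 7.4554% = -15.2704% → -15.27%.

-15.27%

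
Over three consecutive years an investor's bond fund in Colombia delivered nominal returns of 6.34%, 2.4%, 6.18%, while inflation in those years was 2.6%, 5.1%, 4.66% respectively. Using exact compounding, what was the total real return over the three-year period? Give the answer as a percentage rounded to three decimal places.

Nominal growth factor = 1.0634 × 1.0240 × 1.0618 = 1.156217
Price-level growth factor = 1.0260 × 1.0510 × 1.0466 = 1.128576
Real growth factor = 1.156217 / 1.128576 = 1.024492
Total real return = 1.024492 − 1 → 2.449%.

2.449%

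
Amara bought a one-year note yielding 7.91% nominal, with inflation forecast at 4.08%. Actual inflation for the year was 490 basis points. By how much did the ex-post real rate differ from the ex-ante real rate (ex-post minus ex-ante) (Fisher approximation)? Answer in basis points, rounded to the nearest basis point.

Ex-ante: 7.91% − 4.08% = 3.830%
Ex-post: 7.91% − 4.9% = 3.010%
Difference (ex-post − ex-ante) = -0.8200% → -82 basis points.

-82 basis points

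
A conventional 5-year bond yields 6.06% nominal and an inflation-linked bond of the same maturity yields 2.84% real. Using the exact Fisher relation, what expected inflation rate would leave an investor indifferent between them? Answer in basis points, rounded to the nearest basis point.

313 basis points

(1 + π) = (1 + i)/(1 + r) = 1.06060 / 1.02840 = 1.031311
Break-even inflation = 1.031311 − 1 → 313 basis points.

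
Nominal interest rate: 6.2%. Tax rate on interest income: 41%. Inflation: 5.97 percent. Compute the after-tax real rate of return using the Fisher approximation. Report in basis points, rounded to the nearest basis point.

-231 basis points

After-tax nominal return = 6.2% × (1 − 0.41) = 3.6580%.
r ≈ 3.6580% − 5.97% → -231 basis points.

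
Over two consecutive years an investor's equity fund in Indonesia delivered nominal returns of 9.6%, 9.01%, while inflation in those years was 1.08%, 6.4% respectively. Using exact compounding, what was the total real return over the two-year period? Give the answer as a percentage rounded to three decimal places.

11.089%

Compound the nominal returns: 1.0960 × 1.0901 = 1.194750.
Compound inflation: 1.0108 × 1.0640 = 1.075491.
Deflate: 1.194750 / 1.075491 = 1.110887.
Total real return = 1.110887 − 1 → 11.089%.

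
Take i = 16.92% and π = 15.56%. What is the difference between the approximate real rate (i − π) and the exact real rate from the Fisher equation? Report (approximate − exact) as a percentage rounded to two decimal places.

0.18%

Approximate: r ≈ 16.920% − 15.560% = 1.3600%
Exact: (1 + 0.1692)/(1 + 0.1556) − 1 = 1.1769%
Error = 1.3600% − 1.1769% = 0.1831% → 0.18%.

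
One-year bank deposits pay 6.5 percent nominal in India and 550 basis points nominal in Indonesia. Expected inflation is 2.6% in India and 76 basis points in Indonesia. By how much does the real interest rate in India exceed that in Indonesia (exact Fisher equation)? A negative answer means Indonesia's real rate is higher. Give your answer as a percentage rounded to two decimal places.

-0.90%

India: (1 + 0.0650)/(1 + 0.0260) − 1 = 3.8012%
Indonesia: (1 + 0.0550)/(1 + 0.0076) − 1 = 4.7042%
Differential = 3.8012% − 4.7042% = -0.9031% → -0.90%.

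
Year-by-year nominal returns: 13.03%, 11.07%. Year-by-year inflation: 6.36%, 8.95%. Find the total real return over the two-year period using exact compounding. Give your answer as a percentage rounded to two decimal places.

8.34%

Nominal growth factor = 1.1303 × 1.1107 = 1.255424
Price-level growth factor = 1.0636 × 1.0895 = 1.158792
Real growth factor = 1.255424 / 1.158792 = 1.083390
Total real return = 1.083390 − 1 → 8.34%.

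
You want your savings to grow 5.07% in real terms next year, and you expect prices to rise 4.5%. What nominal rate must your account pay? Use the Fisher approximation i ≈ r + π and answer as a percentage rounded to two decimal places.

i ≈ r + π = 5.07% + 4.5% = 9.57%.

9.57%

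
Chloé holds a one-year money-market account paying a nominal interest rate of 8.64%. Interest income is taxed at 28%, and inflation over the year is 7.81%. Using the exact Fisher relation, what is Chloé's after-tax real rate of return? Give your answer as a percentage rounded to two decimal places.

-1.47%

After-tax nominal return = 8.64% × (1 − 0.28) = 6.2208%.
1 + r = 1.062208 / 1.07810 = 0.985259
After-tax real rate = 0.985259 − 1 → -1.47%.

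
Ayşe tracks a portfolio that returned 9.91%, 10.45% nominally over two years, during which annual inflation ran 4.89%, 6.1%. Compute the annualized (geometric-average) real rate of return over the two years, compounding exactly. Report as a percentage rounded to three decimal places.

Nominal growth factor = 1.0991 × 1.1045 = 1.21395595
Price-level growth factor = 1.0489 × 1.0610 = 1.11288290
Real growth factor = 1.21395595 / 1.11288290 = 1.09082092
Annualized real rate = 1.09082092^(1/2) − 1 = 4.4424% → 4.442%.

4.442%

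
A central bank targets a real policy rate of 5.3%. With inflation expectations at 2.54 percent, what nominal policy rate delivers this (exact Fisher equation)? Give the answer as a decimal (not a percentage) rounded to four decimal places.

0.0797

(1 + i) = (1 + r)(1 + π) = 1.05300 × 1.02540 = 1.0797462
i = 1.0797462 − 1, so the required nominal rate is 0.0797.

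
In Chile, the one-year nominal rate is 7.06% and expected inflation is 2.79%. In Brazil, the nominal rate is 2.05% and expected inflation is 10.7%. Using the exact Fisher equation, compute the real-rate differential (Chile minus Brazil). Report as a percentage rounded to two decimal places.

11.97%

Chile: (1 + 0.0706)/(1 + 0.0279) − 1 = 4.1541%
Brazil: (1 + 0.0205)/(1 + 0.1070) − 1 = -7.8139%
Differential = 4.1541% − (-7.8139%) = 11.9680% → 11.97%.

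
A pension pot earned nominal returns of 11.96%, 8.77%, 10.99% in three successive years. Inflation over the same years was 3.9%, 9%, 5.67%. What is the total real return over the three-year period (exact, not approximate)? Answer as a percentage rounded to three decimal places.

Compound the nominal returns: 1.1196 × 1.0877 × 1.1099 = 1.351624.
Compound inflation: 1.0390 × 1.0900 × 1.0567 = 1.196723.
Deflate: 1.351624 / 1.196723 = 1.129437.
Total real return = 1.129437 − 1 → 12.944%.

12.944%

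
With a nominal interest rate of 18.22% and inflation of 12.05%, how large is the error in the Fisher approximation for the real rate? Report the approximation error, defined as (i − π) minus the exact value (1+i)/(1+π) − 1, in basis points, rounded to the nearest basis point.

Approximate: r ≈ 18.220% − 12.050% = 6.1700%
Exact: (1 + 0.1822)/(1 + 0.1205) − 1 = 5.5065%
Error = 6.1700% − 5.5065% = 0.6635% → 66 basis points.

66 basis points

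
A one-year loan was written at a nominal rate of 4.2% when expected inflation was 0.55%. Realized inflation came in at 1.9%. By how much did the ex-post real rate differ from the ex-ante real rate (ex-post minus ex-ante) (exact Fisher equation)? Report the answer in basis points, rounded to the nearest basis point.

-137 basis points

Ex-ante: (1 + 0.0420)/(1 + 0.0055) − 1 = 3.6300%
Ex-post: (1 + 0.0420)/(1 + 0.0190) − 1 = 2.2571%
Difference (ex-post − ex-ante) = -1.3729% → -137 basis points.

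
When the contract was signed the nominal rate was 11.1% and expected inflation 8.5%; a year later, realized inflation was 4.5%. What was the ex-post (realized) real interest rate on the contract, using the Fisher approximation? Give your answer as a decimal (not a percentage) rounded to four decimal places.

Ex-post: 11.1% − 4.5% = 6.600%
So the realized real rate is 0.0660.

0.0660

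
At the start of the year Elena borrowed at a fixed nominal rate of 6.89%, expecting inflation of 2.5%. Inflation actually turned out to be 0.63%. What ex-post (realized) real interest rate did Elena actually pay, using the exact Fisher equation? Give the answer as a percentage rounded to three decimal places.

6.221%

Ex-post: (1 + 0.0689)/(1 + 0.0063) − 1 = 6.2208%
So the realized real rate is 6.221%.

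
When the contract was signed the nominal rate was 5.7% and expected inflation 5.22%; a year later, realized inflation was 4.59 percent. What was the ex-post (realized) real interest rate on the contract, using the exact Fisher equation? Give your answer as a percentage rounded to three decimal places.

Ex-post: (1 + 0.0570)/(1 + 0.0459) − 1 = 1.0613%
So the realized real rate is 1.061%.

1.061%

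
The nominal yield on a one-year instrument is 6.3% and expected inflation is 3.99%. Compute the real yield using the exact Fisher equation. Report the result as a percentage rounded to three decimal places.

By the Fisher identity, 1 + r = (1 + i)/(1 + π).
1 + r = 1.06300 / 1.03990 = 1.022214
r = 1.022214 − 1 = 2.2214%, i.e. 2.221%.

2.221%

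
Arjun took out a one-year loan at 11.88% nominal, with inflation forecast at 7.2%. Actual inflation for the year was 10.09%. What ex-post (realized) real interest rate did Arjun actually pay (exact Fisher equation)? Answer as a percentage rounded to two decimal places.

Ex-post: (1 + 0.1188)/(1 + 0.1009) − 1 = 1.6259%
So the realized real rate is 1.63%.

1.63%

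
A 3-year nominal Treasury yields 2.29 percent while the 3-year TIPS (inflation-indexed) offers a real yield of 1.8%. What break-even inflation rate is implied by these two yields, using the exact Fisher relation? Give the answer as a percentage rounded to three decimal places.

0.481%

(1 + π) = (1 + i)/(1 + r) = 1.02290 / 1.01800 = 1.004813
Break-even inflation = 1.004813 − 1 → 0.481%.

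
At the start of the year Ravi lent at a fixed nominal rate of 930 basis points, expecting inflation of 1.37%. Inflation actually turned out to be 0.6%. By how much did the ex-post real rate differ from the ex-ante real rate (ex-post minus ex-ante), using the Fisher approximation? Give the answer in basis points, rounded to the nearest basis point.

Ex-ante: 9.3% − 1.37% = 7.930%
Ex-post: 9.3% − 0.6% = 8.700%
Difference (ex-post − ex-ante) = 0.7700% → 77 basis points.

77 basis points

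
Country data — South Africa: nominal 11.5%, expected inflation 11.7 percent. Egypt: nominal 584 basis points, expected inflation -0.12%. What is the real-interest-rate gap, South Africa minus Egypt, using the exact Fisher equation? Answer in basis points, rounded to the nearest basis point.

-615 basis points

South Africa: (1 + 0.1150)/(1 + 0.1170) − 1 = -0.1791%
Egypt: (1 + 0.0584)/(1 − 0.0012) − 1 = 5.9672%
Differential = -0.1791% − 5.9672% = -6.1462% → -615 basis points.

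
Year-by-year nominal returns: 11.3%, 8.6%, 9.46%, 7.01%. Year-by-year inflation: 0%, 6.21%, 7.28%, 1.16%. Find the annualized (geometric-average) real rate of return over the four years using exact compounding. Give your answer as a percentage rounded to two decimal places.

Compound the nominal returns: 1.1130 × 1.0860 × 1.0946 × 1.0701 = 1.41580942.
Compound inflation: 1.0000 × 1.0621 × 1.0728 × 1.0116 = 1.15263816.
Deflate: 1.41580942 / 1.15263816 = 1.22832079.
Annualized real rate = 1.22832079^(1/4) − 1 = 5.2757% → 5.28%.

5.28%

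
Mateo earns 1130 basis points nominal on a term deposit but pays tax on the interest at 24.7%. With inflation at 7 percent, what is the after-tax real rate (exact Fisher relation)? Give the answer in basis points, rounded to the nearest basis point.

After-tax nominal return = 11.3% × (1 − 0.247) = 8.5089%.
1 + r = 1.085089 / 1.07000 = 1.014102
After-tax real rate = 1.014102 − 1 → 141 basis points.

141 basis points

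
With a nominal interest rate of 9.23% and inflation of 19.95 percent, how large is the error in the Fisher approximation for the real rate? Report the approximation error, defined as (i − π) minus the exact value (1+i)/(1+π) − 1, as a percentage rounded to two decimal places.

-1.78%

Approximate: r ≈ 9.230% − 19.950% = -10.7200%
Exact: (1 + 0.0923)/(1 + 0.1995) − 1 = -8.9371%
Error = -10.7200% − (-8.9371%) = -1.7829% → -1.78%.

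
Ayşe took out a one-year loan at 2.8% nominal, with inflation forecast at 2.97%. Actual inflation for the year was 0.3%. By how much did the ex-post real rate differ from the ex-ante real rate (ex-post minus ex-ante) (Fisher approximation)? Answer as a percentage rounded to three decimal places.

2.670%

Ex-ante: 2.8% − 2.97% = -0.170%
Ex-post: 2.8% − 0.3% = 2.500%
Difference (ex-post − ex-ante) = 2.6700% → 2.670%.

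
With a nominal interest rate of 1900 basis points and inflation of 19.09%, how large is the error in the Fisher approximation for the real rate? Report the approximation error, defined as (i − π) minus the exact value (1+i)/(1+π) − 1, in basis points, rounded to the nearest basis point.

Approximate: r ≈ 19.000% − 19.090% = -0.0900%
Exact: (1 + 0.1900)/(1 + 0.1909) − 1 = -0.0756%
Error = -0.0900% − (-0.0756%) = -0.0144% → -1 basis points.

-1 basis points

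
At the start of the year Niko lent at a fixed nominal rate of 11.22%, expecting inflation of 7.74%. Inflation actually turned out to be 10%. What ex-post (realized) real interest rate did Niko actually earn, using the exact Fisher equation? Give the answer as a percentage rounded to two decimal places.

1.11%

Ex-post: (1 + 0.1122)/(1 + 0.1000) − 1 = 1.1091%
So the realized real rate is 1.11%.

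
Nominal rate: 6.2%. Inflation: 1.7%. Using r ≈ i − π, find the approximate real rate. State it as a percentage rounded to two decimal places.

4.50%

r ≈ i − π = 6.2% − 1.7% = 4.50%.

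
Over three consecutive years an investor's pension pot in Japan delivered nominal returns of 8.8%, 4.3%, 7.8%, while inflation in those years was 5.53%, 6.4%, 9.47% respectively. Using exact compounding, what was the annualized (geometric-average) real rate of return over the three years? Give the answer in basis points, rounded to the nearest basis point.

Compound the nominal returns: 1.0880 × 1.0430 × 1.0780 = 1.22329715.
Compound inflation: 1.0553 × 1.0640 × 1.0947 = 1.22917207.
Deflate: 1.22329715 / 1.22917207 = 0.99522042.
Annualized real rate = 0.99522042^(1/3) − 1 = -0.1596% → -16 basis points.

-16 basis points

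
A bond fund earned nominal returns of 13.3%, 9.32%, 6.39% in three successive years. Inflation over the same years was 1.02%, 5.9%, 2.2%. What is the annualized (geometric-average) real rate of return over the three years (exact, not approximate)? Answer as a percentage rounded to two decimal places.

6.42%

Compound the nominal returns: 1.1330 × 1.0932 × 1.0639 = 1.31774186.
Compound inflation: 1.0102 × 1.0590 × 1.0220 = 1.09333744.
Deflate: 1.31774186 / 1.09333744 = 1.20524717.
Annualized real rate = 1.20524717^(1/3) − 1 = 6.4205% → 6.42%.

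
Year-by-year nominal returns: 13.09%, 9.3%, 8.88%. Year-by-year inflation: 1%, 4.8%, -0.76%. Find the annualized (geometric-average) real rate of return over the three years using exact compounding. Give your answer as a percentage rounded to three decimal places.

8.611%

Compound the nominal returns: 1.1309 × 1.0930 × 1.0888 = 1.34583704.
Compound inflation: 1.0100 × 1.0480 × 0.9924 = 1.05043555.
Deflate: 1.34583704 / 1.05043555 = 1.28121810.
Annualized real rate = 1.28121810^(1/3) − 1 = 8.6111% → 8.611%.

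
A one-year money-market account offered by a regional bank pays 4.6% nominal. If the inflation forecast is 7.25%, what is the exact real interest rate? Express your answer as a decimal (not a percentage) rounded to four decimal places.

1 + r = 1.04600 / 1.07250 = 0.975291
r = 0.975291 − 1 = -2.4709%, i.e. -0.0247.

-0.0247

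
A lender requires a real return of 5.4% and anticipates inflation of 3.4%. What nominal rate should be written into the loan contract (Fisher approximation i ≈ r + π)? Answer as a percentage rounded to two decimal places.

i ≈ r + π = 5.4% + 3.4% = 8.80%.

8.80%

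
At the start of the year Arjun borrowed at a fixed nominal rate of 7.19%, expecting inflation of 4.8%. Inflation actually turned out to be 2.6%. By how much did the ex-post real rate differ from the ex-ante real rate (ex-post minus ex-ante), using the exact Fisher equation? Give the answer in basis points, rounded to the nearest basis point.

219 basis points

Ex-ante: (1 + 0.0719)/(1 + 0.0480) − 1 = 2.2805%
Ex-post: (1 + 0.0719)/(1 + 0.0260) − 1 = 4.4737%
Difference (ex-post − ex-ante) = 2.1931% → 219 basis points.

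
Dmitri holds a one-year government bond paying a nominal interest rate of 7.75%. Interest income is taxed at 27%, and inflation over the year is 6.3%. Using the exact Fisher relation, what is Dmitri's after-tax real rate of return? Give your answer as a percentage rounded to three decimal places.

After-tax nominal return = 7.75% × (1 − 0.27) = 5.6575%.
1 + r = 1.056575 / 1.06300 = 0.993956
After-tax real rate = 0.993956 − 1 → -0.604%.

-0.604%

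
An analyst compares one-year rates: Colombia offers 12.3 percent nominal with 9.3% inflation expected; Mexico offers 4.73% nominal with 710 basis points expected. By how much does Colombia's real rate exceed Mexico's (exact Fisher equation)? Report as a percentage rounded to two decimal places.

Colombia: (1 + 0.1230)/(1 + 0.0930) − 1 = 2.7447%
Mexico: (1 + 0.0473)/(1 + 0.0710) − 1 = -2.2129%
Differential = 2.7447% − (-2.2129%) = 4.9576% → 4.96%.

4.96%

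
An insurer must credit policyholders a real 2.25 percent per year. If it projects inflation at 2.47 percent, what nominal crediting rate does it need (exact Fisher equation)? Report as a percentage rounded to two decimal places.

(1 + i) = (1 + r)(1 + π) = 1.02250 × 1.02470 = 1.04775575
i = 1.04775575 − 1, so the required nominal rate is 4.78%.

4.78%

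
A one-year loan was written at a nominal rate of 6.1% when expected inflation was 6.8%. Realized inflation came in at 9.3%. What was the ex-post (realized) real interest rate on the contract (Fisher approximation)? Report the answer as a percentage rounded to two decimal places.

Ex-post: 6.1% − 9.3% = -3.200%
So the realized real rate is -3.20%.

-3.20%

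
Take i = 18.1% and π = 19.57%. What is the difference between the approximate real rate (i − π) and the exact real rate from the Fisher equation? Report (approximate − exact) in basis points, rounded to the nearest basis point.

Approximate: r ≈ 18.100% − 19.570% = -1.4700%
Exact: (1 + 0.1810)/(1 + 0.1957) − 1 = -1.2294%
Error = -1.4700% − (-1.2294%) = -0.2406% → -24 basis points.

-24 basis points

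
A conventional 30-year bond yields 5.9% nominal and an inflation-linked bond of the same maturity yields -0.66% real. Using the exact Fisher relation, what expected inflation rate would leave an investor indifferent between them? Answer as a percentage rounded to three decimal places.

(1 + π) = (1 + i)/(1 + r) = 1.05900 / 0.99340 = 1.066036
Break-even inflation = 1.066036 − 1 → 6.604%.

6.604%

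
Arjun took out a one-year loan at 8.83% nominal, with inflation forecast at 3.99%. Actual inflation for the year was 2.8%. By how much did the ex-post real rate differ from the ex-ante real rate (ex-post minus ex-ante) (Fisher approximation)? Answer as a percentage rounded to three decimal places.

Ex-ante: 8.83% − 3.99% = 4.840%
Ex-post: 8.83% − 2.8% = 6.030%
Difference (ex-post − ex-ante) = 1.1900% → 1.190%.

1.190%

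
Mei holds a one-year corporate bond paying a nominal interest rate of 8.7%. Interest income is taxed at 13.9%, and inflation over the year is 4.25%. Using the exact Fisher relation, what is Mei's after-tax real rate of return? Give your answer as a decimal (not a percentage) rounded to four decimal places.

0.0311

After-tax nominal return = 8.7% × (1 − 0.139) = 7.4907%.
1 + r = 1.074907 / 1.04250 = 1.031086
After-tax real rate = 1.031086 − 1 → 0.0311.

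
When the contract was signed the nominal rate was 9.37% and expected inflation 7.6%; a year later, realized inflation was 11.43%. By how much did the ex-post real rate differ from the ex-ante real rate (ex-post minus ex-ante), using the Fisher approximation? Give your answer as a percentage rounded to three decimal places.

Ex-ante: 9.37% − 7.6% = 1.770%
Ex-post: 9.37% − 11.43% = -2.060%
Difference (ex-post − ex-ante) = -3.8300% → -3.830%.

-3.830%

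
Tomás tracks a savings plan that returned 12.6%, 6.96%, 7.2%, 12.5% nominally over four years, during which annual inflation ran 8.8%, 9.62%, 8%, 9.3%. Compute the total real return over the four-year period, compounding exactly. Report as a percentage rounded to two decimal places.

Nominal growth factor = 1.1260 × 1.0696 × 1.0720 × 1.1250 = 1.452470
Price-level growth factor = 1.0880 × 1.0962 × 1.0800 × 1.0930 = 1.407870
Real growth factor = 1.452470 / 1.407870 = 1.031679
Total real return = 1.031679 − 1 → 3.17%.

3.17%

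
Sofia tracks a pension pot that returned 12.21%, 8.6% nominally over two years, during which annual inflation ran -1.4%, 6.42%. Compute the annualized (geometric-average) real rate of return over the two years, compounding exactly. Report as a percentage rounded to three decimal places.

7.766%

Compound the nominal returns: 1.1221 × 1.0860 = 1.21860060.
Compound inflation: 0.9860 × 1.0642 = 1.04930120.
Deflate: 1.21860060 / 1.04930120 = 1.16134490.
Annualized real rate = 1.16134490^(1/2) − 1 = 7.7657% → 7.766%.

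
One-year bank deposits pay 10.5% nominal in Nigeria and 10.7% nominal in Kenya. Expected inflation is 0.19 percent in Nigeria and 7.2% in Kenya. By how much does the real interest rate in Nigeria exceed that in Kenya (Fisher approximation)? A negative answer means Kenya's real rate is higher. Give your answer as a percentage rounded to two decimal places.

6.81%

Nigeria: 10.5% − 0.19% = 10.310%
Kenya: 10.7% − 7.2% = 3.500%
Differential = 6.810% → 6.81%.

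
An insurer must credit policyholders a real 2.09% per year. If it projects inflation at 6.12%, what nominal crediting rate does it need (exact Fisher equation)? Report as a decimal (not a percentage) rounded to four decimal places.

(1 + i) = (1 + r)(1 + π) = 1.02090 × 1.06120 = 1.08337908
i = 1.08337908 − 1, so the required nominal rate is 0.0834.

0.0834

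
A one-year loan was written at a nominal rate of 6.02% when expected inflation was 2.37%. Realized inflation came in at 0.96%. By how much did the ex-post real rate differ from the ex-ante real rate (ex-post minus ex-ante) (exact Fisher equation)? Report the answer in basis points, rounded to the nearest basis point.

145 basis points

Ex-ante: (1 + 0.0602)/(1 + 0.0237) − 1 = 3.5655%
Ex-post: (1 + 0.0602)/(1 + 0.0096) − 1 = 5.0119%
Difference (ex-post − ex-ante) = 1.4464% → 145 basis points.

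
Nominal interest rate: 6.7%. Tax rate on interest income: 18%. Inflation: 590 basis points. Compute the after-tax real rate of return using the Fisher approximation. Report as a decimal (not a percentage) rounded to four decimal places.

-0.0041

After-tax nominal return = 6.7% × (1 − 0.18) = 5.4940%.
r ≈ 5.4940% − 5.9% → -0.0041.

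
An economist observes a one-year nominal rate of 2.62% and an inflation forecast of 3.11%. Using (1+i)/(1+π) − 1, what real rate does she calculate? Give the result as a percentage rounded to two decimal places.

1 + r = 1.02620 / 1.03110 = 0.995248
r = 0.995248 − 1 = -0.4752%, i.e. -0.48%.

-0.48%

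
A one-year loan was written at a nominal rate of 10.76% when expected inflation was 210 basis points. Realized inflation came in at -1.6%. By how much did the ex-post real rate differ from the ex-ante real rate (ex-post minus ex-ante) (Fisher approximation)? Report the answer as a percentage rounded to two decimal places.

Ex-ante: 10.76% − 2.1% = 8.660%
Ex-post: 10.76% − (-1.6%) = 12.360%
Difference (ex-post − ex-ante) = 3.7000% → 3.70%.

3.70%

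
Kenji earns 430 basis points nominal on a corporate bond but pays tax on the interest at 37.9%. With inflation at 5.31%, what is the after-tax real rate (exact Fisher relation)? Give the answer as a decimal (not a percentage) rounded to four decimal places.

-0.0251

After-tax nominal return = 4.3% × (1 − 0.379) = 2.6703%.
1 + r = 1.026703 / 1.05310 = 0.974934
After-tax real rate = 0.974934 − 1 → -0.0251.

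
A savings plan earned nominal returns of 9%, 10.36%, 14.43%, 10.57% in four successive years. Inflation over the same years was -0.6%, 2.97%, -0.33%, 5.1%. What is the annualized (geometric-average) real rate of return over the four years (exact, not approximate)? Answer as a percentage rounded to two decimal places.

9.15%

Nominal growth factor = 1.0900 × 1.1036 × 1.1443 × 1.1057 = 1.52200261
Price-level growth factor = 0.9940 × 1.0297 × 0.9967 × 1.0510 = 1.07217153
Real growth factor = 1.52200261 / 1.07217153 = 1.41955141
Annualized real rate = 1.41955141^(1/4) − 1 = 9.1535% → 9.15%.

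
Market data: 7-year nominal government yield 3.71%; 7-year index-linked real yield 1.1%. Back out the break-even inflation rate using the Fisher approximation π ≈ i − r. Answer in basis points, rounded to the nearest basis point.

π ≈ i − r = 3.71% − 1.1% → 261 basis points.

261 basis points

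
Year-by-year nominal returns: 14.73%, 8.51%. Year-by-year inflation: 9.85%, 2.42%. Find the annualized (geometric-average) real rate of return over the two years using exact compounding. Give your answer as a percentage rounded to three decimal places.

5.192%

Nominal growth factor = 1.1473 × 1.0851 = 1.24493523
Price-level growth factor = 1.0985 × 1.0242 = 1.12508370
Real growth factor = 1.24493523 / 1.12508370 = 1.10652677
Annualized real rate = 1.10652677^(1/2) − 1 = 5.1916% → 5.192%.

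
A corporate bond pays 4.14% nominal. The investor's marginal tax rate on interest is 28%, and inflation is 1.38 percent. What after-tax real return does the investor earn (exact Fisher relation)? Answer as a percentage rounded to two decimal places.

1.58%

After-tax nominal return = 4.14% × (1 − 0.28) = 2.9808%.
1 + r = 1.029808 / 1.01380 = 1.015790
After-tax real rate = 1.015790 − 1 → 1.58%.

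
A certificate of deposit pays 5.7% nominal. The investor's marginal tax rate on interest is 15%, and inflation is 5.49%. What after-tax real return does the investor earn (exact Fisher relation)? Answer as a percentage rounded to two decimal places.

After-tax nominal return = 5.7% × (1 − 0.15) = 4.8450%.
1 + r = 1.04845 / 1.05490 = 0.993886
After-tax real rate = 0.993886 − 1 → -0.61%.

-0.61%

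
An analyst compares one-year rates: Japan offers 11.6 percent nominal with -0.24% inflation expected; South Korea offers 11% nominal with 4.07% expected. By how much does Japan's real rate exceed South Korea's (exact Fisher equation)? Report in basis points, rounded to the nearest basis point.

521 basis points

Japan: (1 + 0.1160)/(1 − 0.0024) − 1 = 11.8685%
South Korea: (1 + 0.1100)/(1 + 0.0407) − 1 = 6.6590%
Differential = 11.8685% − 6.6590% = 5.2095% → 521 basis points.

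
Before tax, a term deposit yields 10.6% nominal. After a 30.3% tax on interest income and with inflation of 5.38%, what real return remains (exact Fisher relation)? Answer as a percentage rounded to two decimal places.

1.91%

After-tax nominal return = 10.6% × (1 − 0.303) = 7.3882%.
1 + r = 1.073882 / 1.05380 = 1.019057
After-tax real rate = 1.019057 − 1 → 1.91%.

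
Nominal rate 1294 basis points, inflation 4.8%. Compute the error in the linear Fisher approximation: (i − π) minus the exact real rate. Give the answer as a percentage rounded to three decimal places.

0.373%

Approximate: r ≈ 12.940% − 4.800% = 8.1400%
Exact: (1 + 0.1294)/(1 + 0.0480) − 1 = 7.7672%
Error = 8.1400% − 7.7672% = 0.3728% → 0.373%.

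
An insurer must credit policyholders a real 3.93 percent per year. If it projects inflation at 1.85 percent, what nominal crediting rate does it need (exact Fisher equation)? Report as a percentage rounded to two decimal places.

(1 + i) = (1 + r)(1 + π) = 1.03930 × 1.01850 = 1.05852705
i = 1.05852705 − 1, so the required nominal rate is 5.85%.

5.85%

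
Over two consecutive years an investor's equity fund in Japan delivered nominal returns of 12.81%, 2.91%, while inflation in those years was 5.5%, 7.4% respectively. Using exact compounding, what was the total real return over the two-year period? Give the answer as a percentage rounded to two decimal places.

Compound the nominal returns: 1.1281 × 1.0291 = 1.160928.
Compound inflation: 1.0550 × 1.0740 = 1.133070.
Deflate: 1.160928 / 1.133070 = 1.024586.
Total real return = 1.024586 − 1 → 2.46%.

2.46%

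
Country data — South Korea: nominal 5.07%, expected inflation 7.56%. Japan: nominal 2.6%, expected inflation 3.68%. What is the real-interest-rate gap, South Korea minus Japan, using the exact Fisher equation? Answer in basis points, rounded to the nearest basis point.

-127 basis points

South Korea: (1 + 0.0507)/(1 + 0.0756) − 1 = -2.3150%
Japan: (1 + 0.0260)/(1 + 0.0368) − 1 = -1.0417%
Differential = -2.3150% − (-1.0417%) = -1.2733% → -127 basis points.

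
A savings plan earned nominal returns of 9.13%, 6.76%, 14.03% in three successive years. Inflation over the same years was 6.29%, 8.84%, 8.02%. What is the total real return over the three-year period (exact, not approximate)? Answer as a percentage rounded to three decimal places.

6.313%

Compound the nominal returns: 1.0913 × 1.0676 × 1.1403 = 1.328531.
Compound inflation: 1.0629 × 1.0884 × 1.0802 = 1.249641.
Deflate: 1.328531 / 1.249641 = 1.063131.
Total real return = 1.063131 − 1 → 6.313%.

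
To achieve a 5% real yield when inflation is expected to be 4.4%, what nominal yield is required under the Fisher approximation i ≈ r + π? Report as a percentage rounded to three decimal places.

i ≈ r + π = 5% + 4.4% = 9.400%.

9.400%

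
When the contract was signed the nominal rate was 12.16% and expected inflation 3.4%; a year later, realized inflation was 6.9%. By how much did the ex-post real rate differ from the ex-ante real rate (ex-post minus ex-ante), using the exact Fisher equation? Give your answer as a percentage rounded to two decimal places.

-3.55%

Ex-ante: (1 + 0.1216)/(1 + 0.0340) − 1 = 8.4720%
Ex-post: (1 + 0.1216)/(1 + 0.0690) − 1 = 4.9205%
Difference (ex-post − ex-ante) = -3.5515% → -3.55%.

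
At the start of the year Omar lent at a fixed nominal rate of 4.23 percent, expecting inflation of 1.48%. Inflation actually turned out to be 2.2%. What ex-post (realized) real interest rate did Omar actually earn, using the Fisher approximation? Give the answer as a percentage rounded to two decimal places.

Ex-post: 4.23% − 2.2% = 2.030%
So the realized real rate is 2.03%.

2.03%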